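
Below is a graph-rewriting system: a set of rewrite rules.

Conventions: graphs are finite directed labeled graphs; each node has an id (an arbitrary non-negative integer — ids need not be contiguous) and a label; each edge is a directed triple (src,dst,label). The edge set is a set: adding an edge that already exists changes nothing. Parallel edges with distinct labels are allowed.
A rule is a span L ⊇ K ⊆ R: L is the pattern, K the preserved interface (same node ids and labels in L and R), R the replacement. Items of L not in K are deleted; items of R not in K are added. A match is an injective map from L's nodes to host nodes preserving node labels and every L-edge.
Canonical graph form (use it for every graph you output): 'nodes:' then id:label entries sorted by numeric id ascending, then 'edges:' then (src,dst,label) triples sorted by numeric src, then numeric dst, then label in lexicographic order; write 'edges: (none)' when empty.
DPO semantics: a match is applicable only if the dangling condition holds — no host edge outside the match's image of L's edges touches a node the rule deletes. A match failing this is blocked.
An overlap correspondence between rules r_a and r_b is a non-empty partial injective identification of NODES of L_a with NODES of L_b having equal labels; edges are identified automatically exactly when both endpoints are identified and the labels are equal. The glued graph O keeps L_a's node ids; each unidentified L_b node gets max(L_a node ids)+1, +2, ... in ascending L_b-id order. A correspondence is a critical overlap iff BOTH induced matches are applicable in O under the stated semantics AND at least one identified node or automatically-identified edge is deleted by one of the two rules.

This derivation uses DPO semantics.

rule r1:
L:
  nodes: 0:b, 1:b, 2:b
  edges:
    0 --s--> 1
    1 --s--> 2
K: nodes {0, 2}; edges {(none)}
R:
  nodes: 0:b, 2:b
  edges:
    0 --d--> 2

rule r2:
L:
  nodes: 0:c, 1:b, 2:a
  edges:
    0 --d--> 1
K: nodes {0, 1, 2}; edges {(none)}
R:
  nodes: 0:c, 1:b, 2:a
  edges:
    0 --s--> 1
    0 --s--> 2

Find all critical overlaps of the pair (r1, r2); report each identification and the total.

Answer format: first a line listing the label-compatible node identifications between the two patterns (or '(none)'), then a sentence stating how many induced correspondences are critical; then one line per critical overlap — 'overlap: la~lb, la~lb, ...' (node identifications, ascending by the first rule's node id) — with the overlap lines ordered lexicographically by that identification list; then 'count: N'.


label-compatible node identifications between L(r1) and L(r2): 0~1, 1~1, 2~1
0 of the induced correspondences are critical overlaps of r1 and r2.
count: 0


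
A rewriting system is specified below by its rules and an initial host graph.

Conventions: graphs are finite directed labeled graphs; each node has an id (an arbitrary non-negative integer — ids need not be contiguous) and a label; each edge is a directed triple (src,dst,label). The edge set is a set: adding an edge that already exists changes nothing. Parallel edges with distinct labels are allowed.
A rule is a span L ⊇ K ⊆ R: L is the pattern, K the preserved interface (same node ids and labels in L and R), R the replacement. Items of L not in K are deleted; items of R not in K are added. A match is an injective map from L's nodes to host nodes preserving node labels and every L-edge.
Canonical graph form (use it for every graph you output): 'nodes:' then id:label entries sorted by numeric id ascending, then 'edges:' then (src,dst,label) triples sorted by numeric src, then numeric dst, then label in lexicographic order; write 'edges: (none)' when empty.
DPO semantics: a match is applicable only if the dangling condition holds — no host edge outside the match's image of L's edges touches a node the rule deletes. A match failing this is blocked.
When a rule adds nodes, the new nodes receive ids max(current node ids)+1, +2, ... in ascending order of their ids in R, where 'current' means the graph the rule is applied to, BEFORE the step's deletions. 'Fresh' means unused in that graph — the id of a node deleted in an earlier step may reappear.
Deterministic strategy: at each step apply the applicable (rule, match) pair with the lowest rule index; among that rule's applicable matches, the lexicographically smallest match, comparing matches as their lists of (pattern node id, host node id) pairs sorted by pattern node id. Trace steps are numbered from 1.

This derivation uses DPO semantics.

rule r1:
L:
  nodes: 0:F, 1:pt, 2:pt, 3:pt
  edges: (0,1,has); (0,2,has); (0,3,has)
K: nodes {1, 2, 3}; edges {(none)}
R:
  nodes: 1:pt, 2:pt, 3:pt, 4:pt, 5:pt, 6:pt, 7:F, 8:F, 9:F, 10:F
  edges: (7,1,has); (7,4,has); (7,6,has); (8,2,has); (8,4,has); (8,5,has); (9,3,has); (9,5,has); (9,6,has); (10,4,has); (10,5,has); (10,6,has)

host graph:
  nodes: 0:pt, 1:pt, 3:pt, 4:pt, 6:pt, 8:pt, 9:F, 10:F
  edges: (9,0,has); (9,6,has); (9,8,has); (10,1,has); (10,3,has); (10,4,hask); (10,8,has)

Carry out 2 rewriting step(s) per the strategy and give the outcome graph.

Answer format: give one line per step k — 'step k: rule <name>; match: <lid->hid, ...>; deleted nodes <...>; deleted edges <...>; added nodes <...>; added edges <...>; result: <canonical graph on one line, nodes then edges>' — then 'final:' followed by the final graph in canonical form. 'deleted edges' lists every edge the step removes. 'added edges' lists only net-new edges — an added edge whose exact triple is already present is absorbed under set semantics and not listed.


step 1: rule r1; match: 0->9, 1->0, 2->6, 3->8; deleted nodes 9; deleted edges (9,0,has); (9,6,has); (9,8,has); added nodes 11, 12, 13, 14, 15, 16, 17; added edges (14,0,has); (14,11,has); (14,13,has); (15,6,has); (15,11,has); (15,12,has); (16,8,has); (16,12,has); (16,13,has); (17,11,has); (17,12,has); (17,13,has); result: nodes: 0:pt, 1:pt, 3:pt, 4:pt, 6:pt, 8:pt, 10:F, 11:pt, 12:pt, 13:pt, 14:F, 15:F, 16:F, 17:F edges: (10,1,has); (10,3,has); (10,4,hask); (10,8,has); (14,0,has); (14,11,has); (14,13,has); (15,6,has); (15,11,has); (15,12,has); (16,8,has); (16,12,has); (16,13,has); (17,11,has); (17,12,has); (17,13,has)
step 2: rule r1; match: 0->14, 1->0, 2->11, 3->13; deleted nodes 14; deleted edges (14,0,has); (14,11,has); (14,13,has); added nodes 18, 19, 20, 21, 22, 23, 24; added edges (21,0,has); (21,18,has); (21,20,has); (22,11,has); (22,18,has); (22,19,has); (23,13,has); (23,19,has); (23,20,has); (24,18,has); (24,19,has); (24,20,has); result: nodes: 0:pt, 1:pt, 3:pt, 4:pt, 6:pt, 8:pt, 10:F, 11:pt, 12:pt, 13:pt, 15:F, 16:F, 17:F, 18:pt, 19:pt, 20:pt, 21:F, 22:F, 23:F, 24:F edges: (10,1,has); (10,3,has); (10,4,hask); (10,8,has); (15,6,has); (15,11,has); (15,12,has); (16,8,has); (16,12,has); (16,13,has); (17,11,has); (17,12,has); (17,13,has); (21,0,has); (21,18,has); (21,20,has); (22,11,has); (22,18,has); (22,19,has); (23,13,has); (23,19,has); (23,20,has); (24,18,has); (24,19,has); (24,20,has)
final:
nodes: 0:pt, 1:pt, 3:pt, 4:pt, 6:pt, 8:pt, 10:F, 11:pt, 12:pt, 13:pt, 15:F, 16:F, 17:F, 18:pt, 19:pt, 20:pt, 21:F, 22:F, 23:F, 24:F
edges: (10,1,has); (10,3,has); (10,4,hask); (10,8,has); (15,6,has); (15,11,has); (15,12,has); (16,8,has); (16,12,has); (16,13,has); (17,11,has); (17,12,has); (17,13,has); (21,0,has); (21,18,has); (21,20,has); (22,11,has); (22,18,has); (22,19,has); (23,13,has); (23,19,has); (23,20,has); (24,18,has); (24,19,has); (24,20,has)


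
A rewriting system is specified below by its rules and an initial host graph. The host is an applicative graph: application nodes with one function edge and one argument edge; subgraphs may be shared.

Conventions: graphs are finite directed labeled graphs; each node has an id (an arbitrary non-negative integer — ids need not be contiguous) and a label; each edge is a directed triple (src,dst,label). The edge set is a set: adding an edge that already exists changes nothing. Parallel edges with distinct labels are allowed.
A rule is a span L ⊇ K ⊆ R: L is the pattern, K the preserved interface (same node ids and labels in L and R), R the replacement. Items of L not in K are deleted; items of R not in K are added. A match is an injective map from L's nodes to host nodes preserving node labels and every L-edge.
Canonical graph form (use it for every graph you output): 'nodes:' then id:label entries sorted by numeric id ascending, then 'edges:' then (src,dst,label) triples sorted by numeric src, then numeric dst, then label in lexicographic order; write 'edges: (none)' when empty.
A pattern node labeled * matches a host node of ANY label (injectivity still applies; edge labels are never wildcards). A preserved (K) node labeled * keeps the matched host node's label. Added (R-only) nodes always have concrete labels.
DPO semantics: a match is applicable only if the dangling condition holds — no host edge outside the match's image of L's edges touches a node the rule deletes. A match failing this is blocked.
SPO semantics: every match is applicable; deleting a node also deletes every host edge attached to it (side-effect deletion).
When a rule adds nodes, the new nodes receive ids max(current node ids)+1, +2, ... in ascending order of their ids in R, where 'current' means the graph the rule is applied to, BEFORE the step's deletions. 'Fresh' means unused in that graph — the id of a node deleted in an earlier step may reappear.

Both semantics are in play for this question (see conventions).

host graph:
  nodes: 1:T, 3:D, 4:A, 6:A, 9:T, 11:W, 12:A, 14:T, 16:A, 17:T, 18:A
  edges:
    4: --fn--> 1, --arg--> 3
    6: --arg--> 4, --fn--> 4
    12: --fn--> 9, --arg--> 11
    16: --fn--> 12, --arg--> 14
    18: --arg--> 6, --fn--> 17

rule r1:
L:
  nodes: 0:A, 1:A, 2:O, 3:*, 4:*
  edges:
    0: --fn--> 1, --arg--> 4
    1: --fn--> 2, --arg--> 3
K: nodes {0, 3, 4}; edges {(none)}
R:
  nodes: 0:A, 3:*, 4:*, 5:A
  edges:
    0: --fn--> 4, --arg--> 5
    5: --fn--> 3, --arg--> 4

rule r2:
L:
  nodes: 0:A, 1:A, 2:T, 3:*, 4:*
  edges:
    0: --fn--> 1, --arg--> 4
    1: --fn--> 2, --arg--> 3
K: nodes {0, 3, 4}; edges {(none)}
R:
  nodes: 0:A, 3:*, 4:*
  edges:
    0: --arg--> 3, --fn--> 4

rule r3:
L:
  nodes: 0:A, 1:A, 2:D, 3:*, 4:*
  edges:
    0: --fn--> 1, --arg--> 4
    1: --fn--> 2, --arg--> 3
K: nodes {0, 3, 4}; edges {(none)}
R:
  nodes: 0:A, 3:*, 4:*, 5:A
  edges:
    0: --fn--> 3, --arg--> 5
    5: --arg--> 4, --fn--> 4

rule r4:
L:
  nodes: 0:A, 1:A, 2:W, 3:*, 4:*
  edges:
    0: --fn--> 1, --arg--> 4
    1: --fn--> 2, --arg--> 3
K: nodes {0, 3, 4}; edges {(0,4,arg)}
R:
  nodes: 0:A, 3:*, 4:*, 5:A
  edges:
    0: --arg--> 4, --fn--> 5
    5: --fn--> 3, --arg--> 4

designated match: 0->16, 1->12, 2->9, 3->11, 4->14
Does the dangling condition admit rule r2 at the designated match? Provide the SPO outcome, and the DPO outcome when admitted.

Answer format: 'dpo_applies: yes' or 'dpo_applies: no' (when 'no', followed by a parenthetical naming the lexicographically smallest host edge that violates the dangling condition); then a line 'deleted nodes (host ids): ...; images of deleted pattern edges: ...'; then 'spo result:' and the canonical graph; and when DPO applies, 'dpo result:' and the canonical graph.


dpo_applies: yes
deleted nodes (host ids): 9, 12; images of deleted pattern edges: (12,9,fn); (12,11,arg); (16,12,fn); (16,14,arg)
spo result:
nodes: 1:T, 3:D, 4:A, 6:A, 11:W, 14:T, 16:A, 17:T, 18:A
edges: (4,1,fn); (4,3,arg); (6,4,arg); (6,4,fn); (16,11,arg); (16,14,fn); (18,6,arg); (18,17,fn)
dpo result:
nodes: 1:T, 3:D, 4:A, 6:A, 11:W, 14:T, 16:A, 17:T, 18:A
edges: (4,1,fn); (4,3,arg); (6,4,arg); (6,4,fn); (16,11,arg); (16,14,fn); (18,6,arg); (18,17,fn)


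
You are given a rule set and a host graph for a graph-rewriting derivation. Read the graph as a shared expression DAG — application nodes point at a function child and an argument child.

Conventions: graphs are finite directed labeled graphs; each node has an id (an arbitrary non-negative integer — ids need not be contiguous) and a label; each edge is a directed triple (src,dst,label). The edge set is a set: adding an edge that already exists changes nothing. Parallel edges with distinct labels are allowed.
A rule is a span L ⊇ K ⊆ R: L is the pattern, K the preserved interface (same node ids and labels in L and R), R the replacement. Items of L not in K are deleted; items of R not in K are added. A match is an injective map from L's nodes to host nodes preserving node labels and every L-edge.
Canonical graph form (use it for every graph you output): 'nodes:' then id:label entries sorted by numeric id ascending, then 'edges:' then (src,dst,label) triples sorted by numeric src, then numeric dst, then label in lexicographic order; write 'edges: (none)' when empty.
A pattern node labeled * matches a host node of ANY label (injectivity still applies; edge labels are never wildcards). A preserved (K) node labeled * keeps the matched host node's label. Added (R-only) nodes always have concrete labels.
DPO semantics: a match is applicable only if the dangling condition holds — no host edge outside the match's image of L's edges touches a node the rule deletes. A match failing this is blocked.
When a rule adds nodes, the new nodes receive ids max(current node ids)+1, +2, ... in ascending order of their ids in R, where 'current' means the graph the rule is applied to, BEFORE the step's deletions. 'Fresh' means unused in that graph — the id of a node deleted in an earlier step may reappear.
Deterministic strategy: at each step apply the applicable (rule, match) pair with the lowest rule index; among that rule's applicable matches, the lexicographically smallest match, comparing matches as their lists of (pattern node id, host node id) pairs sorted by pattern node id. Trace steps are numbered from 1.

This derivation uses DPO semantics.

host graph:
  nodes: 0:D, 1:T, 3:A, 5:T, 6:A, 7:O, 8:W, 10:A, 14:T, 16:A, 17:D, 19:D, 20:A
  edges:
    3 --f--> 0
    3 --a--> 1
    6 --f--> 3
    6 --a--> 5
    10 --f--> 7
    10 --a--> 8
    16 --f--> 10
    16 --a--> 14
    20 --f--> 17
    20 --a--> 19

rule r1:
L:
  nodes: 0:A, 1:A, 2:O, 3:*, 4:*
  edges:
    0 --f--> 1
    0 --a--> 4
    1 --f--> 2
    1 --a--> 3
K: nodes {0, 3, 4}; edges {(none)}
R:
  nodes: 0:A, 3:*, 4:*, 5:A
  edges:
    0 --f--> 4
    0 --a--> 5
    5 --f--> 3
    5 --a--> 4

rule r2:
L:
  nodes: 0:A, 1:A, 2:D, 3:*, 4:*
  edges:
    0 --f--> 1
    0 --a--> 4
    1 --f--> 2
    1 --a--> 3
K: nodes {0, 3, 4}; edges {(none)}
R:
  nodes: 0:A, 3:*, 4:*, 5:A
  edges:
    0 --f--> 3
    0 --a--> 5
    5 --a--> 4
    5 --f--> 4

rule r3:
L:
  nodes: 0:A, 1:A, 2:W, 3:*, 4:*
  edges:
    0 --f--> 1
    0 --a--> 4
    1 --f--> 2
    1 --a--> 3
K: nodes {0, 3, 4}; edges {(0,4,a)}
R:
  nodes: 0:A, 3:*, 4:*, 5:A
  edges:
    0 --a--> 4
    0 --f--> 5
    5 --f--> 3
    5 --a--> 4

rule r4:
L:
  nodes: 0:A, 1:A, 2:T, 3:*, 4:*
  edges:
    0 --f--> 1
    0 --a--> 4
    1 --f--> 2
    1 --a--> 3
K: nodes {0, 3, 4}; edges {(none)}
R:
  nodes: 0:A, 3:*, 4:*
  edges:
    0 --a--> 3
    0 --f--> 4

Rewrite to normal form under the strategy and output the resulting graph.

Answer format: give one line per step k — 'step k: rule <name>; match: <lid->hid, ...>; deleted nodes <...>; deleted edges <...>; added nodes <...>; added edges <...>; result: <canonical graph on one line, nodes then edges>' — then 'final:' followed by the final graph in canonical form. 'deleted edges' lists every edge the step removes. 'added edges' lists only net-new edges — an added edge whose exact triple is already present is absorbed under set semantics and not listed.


step 1: rule r1; match: 0->16, 1->10, 2->7, 3->8, 4->14; deleted nodes 7, 10; deleted edges (10,7,f); (10,8,a); (16,10,f); (16,14,a); added nodes 21; added edges (16,14,f); (16,21,a); (21,8,f); (21,14,a); result: nodes: 0:D, 1:T, 3:A, 5:T, 6:A, 8:W, 14:T, 16:A, 17:D, 19:D, 20:A, 21:A edges: (3,0,f); (3,1,a); (6,3,f); (6,5,a); (16,14,f); (16,21,a); (20,17,f); (20,19,a); (21,8,f); (21,14,a)
step 2: rule r2; match: 0->6, 1->3, 2->0, 3->1, 4->5; deleted nodes 0, 3; deleted edges (3,0,f); (3,1,a); (6,3,f); (6,5,a); added nodes 22; added edges (6,1,f); (6,22,a); (22,5,a); (22,5,f); result: nodes: 1:T, 5:T, 6:A, 8:W, 14:T, 16:A, 17:D, 19:D, 20:A, 21:A, 22:A edges: (6,1,f); (6,22,a); (16,14,f); (16,21,a); (20,17,f); (20,19,a); (21,8,f); (21,14,a); (22,5,a); (22,5,f)
final:
nodes: 1:T, 5:T, 6:A, 8:W, 14:T, 16:A, 17:D, 19:D, 20:A, 21:A, 22:A
edges: (6,1,f); (6,22,a); (16,14,f); (16,21,a); (20,17,f); (20,19,a); (21,8,f); (21,14,a); (22,5,a); (22,5,f)


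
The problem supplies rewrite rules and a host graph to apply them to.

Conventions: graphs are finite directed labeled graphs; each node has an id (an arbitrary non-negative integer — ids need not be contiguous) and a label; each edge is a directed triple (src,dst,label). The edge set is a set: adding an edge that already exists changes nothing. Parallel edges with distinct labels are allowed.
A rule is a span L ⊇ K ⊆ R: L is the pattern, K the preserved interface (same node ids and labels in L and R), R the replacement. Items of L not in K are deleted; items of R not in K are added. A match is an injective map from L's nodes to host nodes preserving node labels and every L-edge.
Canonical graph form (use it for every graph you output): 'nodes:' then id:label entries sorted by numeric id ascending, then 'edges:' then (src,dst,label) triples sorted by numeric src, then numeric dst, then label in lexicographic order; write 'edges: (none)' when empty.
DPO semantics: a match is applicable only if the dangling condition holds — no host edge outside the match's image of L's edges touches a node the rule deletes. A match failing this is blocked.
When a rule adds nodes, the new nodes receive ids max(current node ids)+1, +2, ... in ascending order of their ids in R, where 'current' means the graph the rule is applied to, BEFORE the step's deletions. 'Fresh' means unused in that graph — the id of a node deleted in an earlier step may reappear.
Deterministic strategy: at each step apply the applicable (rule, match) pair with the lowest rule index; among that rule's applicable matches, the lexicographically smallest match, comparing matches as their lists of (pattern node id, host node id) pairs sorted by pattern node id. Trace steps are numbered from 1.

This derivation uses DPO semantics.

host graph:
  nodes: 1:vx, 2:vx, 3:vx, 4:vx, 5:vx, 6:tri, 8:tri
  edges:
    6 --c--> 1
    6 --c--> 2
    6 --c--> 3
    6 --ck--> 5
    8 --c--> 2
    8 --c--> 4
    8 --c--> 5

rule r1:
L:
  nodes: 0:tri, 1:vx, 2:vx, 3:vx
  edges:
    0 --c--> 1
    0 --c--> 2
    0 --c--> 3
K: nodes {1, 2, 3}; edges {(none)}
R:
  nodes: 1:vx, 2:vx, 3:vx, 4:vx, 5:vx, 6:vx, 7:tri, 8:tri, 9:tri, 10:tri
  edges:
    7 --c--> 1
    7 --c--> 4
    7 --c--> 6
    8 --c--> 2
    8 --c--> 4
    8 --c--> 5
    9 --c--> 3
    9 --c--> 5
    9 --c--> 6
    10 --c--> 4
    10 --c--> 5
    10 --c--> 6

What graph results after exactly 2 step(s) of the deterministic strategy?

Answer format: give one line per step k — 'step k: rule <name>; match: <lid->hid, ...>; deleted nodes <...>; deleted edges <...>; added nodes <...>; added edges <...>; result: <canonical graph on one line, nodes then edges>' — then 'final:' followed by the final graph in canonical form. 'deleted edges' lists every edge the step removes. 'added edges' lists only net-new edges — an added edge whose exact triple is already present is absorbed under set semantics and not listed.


step 1: rule r1; match: 0->8, 1->2, 2->4, 3->5; deleted nodes 8; deleted edges (8,2,c); (8,4,c); (8,5,c); added nodes 9, 10, 11, 12, 13, 14, 15; added edges (12,2,c); (12,9,c); (12,11,c); (13,4,c); (13,9,c); (13,10,c); (14,5,c); (14,10,c); (14,11,c); (15,9,c); (15,10,c); (15,11,c); result: nodes: 1:vx, 2:vx, 3:vx, 4:vx, 5:vx, 6:tri, 9:vx, 10:vx, 11:vx, 12:tri, 13:tri, 14:tri, 15:tri edges: (6,1,c); (6,2,c); (6,3,c); (6,5,ck); (12,2,c); (12,9,c); (12,11,c); (13,4,c); (13,9,c); (13,10,c); (14,5,c); (14,10,c); (14,11,c); (15,9,c); (15,10,c); (15,11,c)
step 2: rule r1; match: 0->12, 1->2, 2->9, 3->11; deleted nodes 12; deleted edges (12,2,c); (12,9,c); (12,11,c); added nodes 16, 17, 18, 19, 20, 21, 22; added edges (19,2,c); (19,16,c); (19,18,c); (20,9,c); (20,16,c); (20,17,c); (21,11,c); (21,17,c); (21,18,c); (22,16,c); (22,17,c); (22,18,c); result: nodes: 1:vx, 2:vx, 3:vx, 4:vx, 5:vx, 6:tri, 9:vx, 10:vx, 11:vx, 13:tri, 14:tri, 15:tri, 16:vx, 17:vx, 18:vx, 19:tri, 20:tri, 21:tri, 22:tri edges: (6,1,c); (6,2,c); (6,3,c); (6,5,ck); (13,4,c); (13,9,c); (13,10,c); (14,5,c); (14,10,c); (14,11,c); (15,9,c); (15,10,c); (15,11,c); (19,2,c); (19,16,c); (19,18,c); (20,9,c); (20,16,c); (20,17,c); (21,11,c); (21,17,c); (21,18,c); (22,16,c); (22,17,c); (22,18,c)
final:
nodes: 1:vx, 2:vx, 3:vx, 4:vx, 5:vx, 6:tri, 9:vx, 10:vx, 11:vx, 13:tri, 14:tri, 15:tri, 16:vx, 17:vx, 18:vx, 19:tri, 20:tri, 21:tri, 22:tri
edges: (6,1,c); (6,2,c); (6,3,c); (6,5,ck); (13,4,c); (13,9,c); (13,10,c); (14,5,c); (14,10,c); (14,11,c); (15,9,c); (15,10,c); (15,11,c); (19,2,c); (19,16,c); (19,18,c); (20,9,c); (20,16,c); (20,17,c); (21,11,c); (21,17,c); (21,18,c); (22,16,c); (22,17,c); (22,18,c)


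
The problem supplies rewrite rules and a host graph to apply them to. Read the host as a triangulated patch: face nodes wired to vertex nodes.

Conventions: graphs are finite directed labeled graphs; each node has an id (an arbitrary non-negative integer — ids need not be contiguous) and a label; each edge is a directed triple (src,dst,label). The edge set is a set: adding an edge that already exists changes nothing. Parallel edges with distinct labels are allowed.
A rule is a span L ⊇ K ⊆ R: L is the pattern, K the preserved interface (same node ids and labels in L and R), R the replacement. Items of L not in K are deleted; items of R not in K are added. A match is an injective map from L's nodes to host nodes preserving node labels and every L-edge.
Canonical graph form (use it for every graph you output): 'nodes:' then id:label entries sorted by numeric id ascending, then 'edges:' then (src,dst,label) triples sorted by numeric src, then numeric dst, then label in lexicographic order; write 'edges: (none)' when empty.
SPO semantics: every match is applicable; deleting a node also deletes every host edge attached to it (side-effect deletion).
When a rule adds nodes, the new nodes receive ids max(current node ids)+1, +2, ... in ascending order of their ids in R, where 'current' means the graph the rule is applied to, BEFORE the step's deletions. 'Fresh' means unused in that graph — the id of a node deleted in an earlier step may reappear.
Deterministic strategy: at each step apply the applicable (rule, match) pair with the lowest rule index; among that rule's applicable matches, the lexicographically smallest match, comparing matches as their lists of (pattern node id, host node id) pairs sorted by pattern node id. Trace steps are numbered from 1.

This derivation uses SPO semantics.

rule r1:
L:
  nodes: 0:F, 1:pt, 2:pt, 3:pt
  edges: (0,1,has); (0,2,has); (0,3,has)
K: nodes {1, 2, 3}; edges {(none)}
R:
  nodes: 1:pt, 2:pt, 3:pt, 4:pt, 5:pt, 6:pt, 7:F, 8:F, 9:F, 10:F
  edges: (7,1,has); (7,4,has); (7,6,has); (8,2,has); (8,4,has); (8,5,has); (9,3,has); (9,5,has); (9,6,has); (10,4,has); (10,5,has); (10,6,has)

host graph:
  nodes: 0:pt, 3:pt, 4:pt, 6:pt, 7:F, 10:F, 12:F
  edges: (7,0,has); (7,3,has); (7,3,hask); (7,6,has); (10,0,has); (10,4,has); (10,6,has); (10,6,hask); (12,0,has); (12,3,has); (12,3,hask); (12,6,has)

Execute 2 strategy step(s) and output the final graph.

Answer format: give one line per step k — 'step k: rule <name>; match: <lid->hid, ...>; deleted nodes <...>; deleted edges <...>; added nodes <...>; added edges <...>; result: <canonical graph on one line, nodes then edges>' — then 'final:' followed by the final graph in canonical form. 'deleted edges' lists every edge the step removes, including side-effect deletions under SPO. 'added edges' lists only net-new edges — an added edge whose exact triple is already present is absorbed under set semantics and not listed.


step 1: rule r1; match: 0->7, 1->0, 2->3, 3->6; deleted nodes 7; deleted edges (7,0,has); (7,3,has); (7,3,hask); (7,6,has); added nodes 13, 14, 15, 16, 17, 18, 19; added edges (16,0,has); (16,13,has); (16,15,has); (17,3,has); (17,13,has); (17,14,has); (18,6,has); (18,14,has); (18,15,has); (19,13,has); (19,14,has); (19,15,has); result: nodes: 0:pt, 3:pt, 4:pt, 6:pt, 10:F, 12:F, 13:pt, 14:pt, 15:pt, 16:F, 17:F, 18:F, 19:F edges: (10,0,has); (10,4,has); (10,6,has); (10,6,hask); (12,0,has); (12,3,has); (12,3,hask); (12,6,has); (16,0,has); (16,13,has); (16,15,has); (17,3,has); (17,13,has); (17,14,has); (18,6,has); (18,14,has); (18,15,has); (19,13,has); (19,14,has); (19,15,has)
step 2: rule r1; match: 0->10, 1->0, 2->4, 3->6; deleted nodes 10; deleted edges (10,0,has); (10,4,has); (10,6,has); (10,6,hask); added nodes 20, 21, 22, 23, 24, 25, 26; added edges (23,0,has); (23,20,has); (23,22,has); (24,4,has); (24,20,has); (24,21,has); (25,6,has); (25,21,has); (25,22,has); (26,20,has); (26,21,has); (26,22,has); result: nodes: 0:pt, 3:pt, 4:pt, 6:pt, 12:F, 13:pt, 14:pt, 15:pt, 16:F, 17:F, 18:F, 19:F, 20:pt, 21:pt, 22:pt, 23:F, 24:F, 25:F, 26:F edges: (12,0,has); (12,3,has); (12,3,hask); (12,6,has); (16,0,has); (16,13,has); (16,15,has); (17,3,has); (17,13,has); (17,14,has); (18,6,has); (18,14,has); (18,15,has); (19,13,has); (19,14,has); (19,15,has); (23,0,has); (23,20,has); (23,22,has); (24,4,has); (24,20,has); (24,21,has); (25,6,has); (25,21,has); (25,22,has); (26,20,has); (26,21,has); (26,22,has)
final:
nodes: 0:pt, 3:pt, 4:pt, 6:pt, 12:F, 13:pt, 14:pt, 15:pt, 16:F, 17:F, 18:F, 19:F, 20:pt, 21:pt, 22:pt, 23:F, 24:F, 25:F, 26:F
edges: (12,0,has); (12,3,has); (12,3,hask); (12,6,has); (16,0,has); (16,13,has); (16,15,has); (17,3,has); (17,13,has); (17,14,has); (18,6,has); (18,14,has); (18,15,has); (19,13,has); (19,14,has); (19,15,has); (23,0,has); (23,20,has); (23,22,has); (24,4,has); (24,20,has); (24,21,has); (25,6,has); (25,21,has); (25,22,has); (26,20,has); (26,21,has); (26,22,has)


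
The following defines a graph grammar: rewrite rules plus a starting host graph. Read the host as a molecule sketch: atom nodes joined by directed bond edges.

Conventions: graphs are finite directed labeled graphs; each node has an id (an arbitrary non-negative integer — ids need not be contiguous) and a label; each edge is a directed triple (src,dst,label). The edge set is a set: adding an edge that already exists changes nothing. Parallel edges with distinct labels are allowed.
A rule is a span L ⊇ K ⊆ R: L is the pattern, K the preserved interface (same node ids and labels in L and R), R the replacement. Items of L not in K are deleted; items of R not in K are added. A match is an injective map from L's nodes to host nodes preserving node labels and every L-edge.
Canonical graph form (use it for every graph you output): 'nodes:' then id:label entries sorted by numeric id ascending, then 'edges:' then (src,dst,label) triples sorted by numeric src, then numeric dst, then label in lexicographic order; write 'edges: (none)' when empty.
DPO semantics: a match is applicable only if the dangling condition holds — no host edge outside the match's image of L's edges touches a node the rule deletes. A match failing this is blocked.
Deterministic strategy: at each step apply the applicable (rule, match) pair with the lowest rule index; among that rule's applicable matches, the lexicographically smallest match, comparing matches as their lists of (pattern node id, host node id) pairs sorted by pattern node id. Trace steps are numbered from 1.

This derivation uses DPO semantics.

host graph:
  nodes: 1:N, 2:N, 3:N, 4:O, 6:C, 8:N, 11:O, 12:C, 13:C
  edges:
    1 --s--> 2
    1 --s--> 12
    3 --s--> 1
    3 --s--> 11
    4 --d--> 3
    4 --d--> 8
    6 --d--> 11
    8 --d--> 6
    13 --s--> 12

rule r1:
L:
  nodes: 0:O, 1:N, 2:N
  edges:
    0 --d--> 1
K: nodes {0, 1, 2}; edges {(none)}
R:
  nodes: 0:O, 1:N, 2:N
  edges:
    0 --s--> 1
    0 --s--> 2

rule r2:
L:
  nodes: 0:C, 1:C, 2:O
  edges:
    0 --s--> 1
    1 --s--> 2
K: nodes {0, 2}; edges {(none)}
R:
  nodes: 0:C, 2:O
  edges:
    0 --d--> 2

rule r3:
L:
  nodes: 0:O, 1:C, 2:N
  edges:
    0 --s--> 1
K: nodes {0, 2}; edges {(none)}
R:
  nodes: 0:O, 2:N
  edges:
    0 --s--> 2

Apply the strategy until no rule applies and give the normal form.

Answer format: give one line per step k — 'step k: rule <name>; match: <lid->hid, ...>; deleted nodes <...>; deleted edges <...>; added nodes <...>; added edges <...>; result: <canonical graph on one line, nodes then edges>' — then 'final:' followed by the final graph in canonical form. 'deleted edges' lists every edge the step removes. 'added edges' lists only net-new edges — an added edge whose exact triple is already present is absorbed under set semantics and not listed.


step 1: rule r1; match: 0->4, 1->3, 2->1; deleted nodes (none); deleted edges (4,3,d); added nodes (none); added edges (4,1,s); (4,3,s); result: nodes: 1:N, 2:N, 3:N, 4:O, 6:C, 8:N, 11:O, 12:C, 13:C edges: (1,2,s); (1,12,s); (3,1,s); (3,11,s); (4,1,s); (4,3,s); (4,8,d); (6,11,d); (8,6,d); (13,12,s)
step 2: rule r1; match: 0->4, 1->8, 2->1; deleted nodes (none); deleted edges (4,8,d); added nodes (none); added edges (4,8,s); result: nodes: 1:N, 2:N, 3:N, 4:O, 6:C, 8:N, 11:O, 12:C, 13:C edges: (1,2,s); (1,12,s); (3,1,s); (3,11,s); (4,1,s); (4,3,s); (4,8,s); (6,11,d); (8,6,d); (13,12,s)
final:
nodes: 1:N, 2:N, 3:N, 4:O, 6:C, 8:N, 11:O, 12:C, 13:C
edges: (1,2,s); (1,12,s); (3,1,s); (3,11,s); (4,1,s); (4,3,s); (4,8,s); (6,11,d); (8,6,d); (13,12,s)


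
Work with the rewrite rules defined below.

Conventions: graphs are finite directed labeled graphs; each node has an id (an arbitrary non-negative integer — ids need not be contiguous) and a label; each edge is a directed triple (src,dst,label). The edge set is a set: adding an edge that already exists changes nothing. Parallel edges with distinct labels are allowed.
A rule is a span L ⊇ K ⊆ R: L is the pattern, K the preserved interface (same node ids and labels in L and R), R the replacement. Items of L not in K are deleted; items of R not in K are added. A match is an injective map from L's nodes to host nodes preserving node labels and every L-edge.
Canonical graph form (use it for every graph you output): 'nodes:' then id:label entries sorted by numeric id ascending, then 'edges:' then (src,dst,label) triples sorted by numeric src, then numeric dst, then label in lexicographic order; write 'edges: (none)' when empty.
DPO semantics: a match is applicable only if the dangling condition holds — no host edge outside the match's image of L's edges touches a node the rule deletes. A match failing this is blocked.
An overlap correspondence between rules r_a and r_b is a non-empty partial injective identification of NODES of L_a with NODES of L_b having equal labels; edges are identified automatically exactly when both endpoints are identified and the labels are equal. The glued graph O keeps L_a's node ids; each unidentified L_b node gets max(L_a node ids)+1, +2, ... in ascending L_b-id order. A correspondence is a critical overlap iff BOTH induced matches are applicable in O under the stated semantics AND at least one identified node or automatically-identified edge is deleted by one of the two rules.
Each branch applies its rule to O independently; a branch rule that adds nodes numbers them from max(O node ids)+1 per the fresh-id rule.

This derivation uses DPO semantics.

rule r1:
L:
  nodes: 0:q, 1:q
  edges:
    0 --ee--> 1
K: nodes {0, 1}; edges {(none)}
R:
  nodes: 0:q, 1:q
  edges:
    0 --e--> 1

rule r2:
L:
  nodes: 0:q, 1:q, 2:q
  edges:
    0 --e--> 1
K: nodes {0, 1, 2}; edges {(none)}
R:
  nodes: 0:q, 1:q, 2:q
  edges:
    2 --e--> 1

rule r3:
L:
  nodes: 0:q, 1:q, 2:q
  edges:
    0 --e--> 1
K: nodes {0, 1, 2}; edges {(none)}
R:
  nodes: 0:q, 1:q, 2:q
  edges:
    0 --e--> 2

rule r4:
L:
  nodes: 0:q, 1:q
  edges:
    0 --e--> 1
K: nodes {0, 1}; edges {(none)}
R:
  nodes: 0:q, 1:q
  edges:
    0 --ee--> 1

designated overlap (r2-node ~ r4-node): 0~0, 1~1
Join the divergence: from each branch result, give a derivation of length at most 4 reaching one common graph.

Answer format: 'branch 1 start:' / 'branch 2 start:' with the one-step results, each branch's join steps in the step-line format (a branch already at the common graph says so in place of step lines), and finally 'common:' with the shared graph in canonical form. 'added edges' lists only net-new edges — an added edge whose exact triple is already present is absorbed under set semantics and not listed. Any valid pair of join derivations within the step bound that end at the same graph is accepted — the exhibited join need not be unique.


branch 1 start:
nodes: 0:q, 1:q, 2:q
edges: (2,1,e)
branch 2 start:
nodes: 0:q, 1:q, 2:q
edges: (0,1,ee)
branch 1 step 1: rule r2; match: 0->2, 1->1, 2->0; deleted nodes (none); deleted edges (2,1,e); added nodes (none); added edges (0,1,e); result: nodes: 0:q, 1:q, 2:q edges: (0,1,e)
branch 2 step 1: rule r1; match: 0->0, 1->1; deleted nodes (none); deleted edges (0,1,ee); added nodes (none); added edges (0,1,e); result: nodes: 0:q, 1:q, 2:q edges: (0,1,e)
common:
nodes: 0:q, 1:q, 2:q
edges: (0,1,e)


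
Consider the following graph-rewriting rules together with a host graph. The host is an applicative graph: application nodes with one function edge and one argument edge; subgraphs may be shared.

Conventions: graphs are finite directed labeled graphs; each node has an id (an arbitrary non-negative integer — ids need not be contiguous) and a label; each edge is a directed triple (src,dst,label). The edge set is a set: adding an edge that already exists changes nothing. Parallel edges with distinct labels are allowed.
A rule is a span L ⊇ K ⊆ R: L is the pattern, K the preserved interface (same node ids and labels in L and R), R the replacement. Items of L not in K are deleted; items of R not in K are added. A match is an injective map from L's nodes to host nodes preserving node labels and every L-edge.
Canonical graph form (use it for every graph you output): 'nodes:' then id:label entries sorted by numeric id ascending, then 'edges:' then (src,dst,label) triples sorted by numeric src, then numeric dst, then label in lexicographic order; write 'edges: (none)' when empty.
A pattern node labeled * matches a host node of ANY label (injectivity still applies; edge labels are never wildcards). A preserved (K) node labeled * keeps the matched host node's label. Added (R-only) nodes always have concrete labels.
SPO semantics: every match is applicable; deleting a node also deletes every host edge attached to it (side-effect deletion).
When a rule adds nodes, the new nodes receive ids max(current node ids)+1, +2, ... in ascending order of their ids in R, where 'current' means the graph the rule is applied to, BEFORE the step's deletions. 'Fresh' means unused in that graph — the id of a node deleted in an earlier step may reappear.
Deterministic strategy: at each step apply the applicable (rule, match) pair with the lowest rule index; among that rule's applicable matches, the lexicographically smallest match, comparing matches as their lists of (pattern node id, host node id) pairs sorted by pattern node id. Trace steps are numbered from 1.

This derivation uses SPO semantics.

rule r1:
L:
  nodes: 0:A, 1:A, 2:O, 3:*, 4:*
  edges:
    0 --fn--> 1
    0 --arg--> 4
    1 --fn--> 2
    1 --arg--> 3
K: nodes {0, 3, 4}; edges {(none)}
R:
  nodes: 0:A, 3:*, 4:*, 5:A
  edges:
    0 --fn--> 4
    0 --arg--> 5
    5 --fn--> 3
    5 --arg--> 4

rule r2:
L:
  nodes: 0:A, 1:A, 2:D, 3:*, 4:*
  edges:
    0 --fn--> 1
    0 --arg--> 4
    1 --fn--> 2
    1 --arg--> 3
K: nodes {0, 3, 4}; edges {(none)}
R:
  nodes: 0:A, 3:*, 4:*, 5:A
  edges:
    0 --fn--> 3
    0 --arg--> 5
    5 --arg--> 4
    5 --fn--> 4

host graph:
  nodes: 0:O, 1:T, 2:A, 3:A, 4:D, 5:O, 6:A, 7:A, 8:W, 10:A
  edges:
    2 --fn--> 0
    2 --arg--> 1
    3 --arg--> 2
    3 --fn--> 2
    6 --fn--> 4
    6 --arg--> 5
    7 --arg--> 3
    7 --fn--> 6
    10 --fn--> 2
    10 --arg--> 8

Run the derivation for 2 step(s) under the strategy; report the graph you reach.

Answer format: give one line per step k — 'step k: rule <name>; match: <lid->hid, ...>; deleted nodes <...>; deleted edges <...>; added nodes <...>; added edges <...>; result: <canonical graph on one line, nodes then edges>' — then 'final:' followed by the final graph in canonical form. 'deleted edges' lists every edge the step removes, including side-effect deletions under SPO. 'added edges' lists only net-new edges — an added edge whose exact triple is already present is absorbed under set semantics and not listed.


step 1: rule r1; match: 0->10, 1->2, 2->0, 3->1, 4->8; deleted nodes 0, 2; deleted edges (2,0,fn); (2,1,arg); (3,2,arg); (3,2,fn); (10,2,fn); (10,8,arg); added nodes 11; added edges (10,8,fn); (10,11,arg); (11,1,fn); (11,8,arg); result: nodes: 1:T, 3:A, 4:D, 5:O, 6:A, 7:A, 8:W, 10:A, 11:A edges: (6,4,fn); (6,5,arg); (7,3,arg); (7,6,fn); (10,8,fn); (10,11,arg); (11,1,fn); (11,8,arg)
step 2: rule r2; match: 0->7, 1->6, 2->4, 3->5, 4->3; deleted nodes 4, 6; deleted edges (6,4,fn); (6,5,arg); (7,3,arg); (7,6,fn); added nodes 12; added edges (7,5,fn); (7,12,arg); (12,3,arg); (12,3,fn); result: nodes: 1:T, 3:A, 5:O, 7:A, 8:W, 10:A, 11:A, 12:A edges: (7,5,fn); (7,12,arg); (10,8,fn); (10,11,arg); (11,1,fn); (11,8,arg); (12,3,arg); (12,3,fn)
final:
nodes: 1:T, 3:A, 5:O, 7:A, 8:W, 10:A, 11:A, 12:A
edges: (7,5,fn); (7,12,arg); (10,8,fn); (10,11,arg); (11,1,fn); (11,8,arg); (12,3,arg); (12,3,fn)


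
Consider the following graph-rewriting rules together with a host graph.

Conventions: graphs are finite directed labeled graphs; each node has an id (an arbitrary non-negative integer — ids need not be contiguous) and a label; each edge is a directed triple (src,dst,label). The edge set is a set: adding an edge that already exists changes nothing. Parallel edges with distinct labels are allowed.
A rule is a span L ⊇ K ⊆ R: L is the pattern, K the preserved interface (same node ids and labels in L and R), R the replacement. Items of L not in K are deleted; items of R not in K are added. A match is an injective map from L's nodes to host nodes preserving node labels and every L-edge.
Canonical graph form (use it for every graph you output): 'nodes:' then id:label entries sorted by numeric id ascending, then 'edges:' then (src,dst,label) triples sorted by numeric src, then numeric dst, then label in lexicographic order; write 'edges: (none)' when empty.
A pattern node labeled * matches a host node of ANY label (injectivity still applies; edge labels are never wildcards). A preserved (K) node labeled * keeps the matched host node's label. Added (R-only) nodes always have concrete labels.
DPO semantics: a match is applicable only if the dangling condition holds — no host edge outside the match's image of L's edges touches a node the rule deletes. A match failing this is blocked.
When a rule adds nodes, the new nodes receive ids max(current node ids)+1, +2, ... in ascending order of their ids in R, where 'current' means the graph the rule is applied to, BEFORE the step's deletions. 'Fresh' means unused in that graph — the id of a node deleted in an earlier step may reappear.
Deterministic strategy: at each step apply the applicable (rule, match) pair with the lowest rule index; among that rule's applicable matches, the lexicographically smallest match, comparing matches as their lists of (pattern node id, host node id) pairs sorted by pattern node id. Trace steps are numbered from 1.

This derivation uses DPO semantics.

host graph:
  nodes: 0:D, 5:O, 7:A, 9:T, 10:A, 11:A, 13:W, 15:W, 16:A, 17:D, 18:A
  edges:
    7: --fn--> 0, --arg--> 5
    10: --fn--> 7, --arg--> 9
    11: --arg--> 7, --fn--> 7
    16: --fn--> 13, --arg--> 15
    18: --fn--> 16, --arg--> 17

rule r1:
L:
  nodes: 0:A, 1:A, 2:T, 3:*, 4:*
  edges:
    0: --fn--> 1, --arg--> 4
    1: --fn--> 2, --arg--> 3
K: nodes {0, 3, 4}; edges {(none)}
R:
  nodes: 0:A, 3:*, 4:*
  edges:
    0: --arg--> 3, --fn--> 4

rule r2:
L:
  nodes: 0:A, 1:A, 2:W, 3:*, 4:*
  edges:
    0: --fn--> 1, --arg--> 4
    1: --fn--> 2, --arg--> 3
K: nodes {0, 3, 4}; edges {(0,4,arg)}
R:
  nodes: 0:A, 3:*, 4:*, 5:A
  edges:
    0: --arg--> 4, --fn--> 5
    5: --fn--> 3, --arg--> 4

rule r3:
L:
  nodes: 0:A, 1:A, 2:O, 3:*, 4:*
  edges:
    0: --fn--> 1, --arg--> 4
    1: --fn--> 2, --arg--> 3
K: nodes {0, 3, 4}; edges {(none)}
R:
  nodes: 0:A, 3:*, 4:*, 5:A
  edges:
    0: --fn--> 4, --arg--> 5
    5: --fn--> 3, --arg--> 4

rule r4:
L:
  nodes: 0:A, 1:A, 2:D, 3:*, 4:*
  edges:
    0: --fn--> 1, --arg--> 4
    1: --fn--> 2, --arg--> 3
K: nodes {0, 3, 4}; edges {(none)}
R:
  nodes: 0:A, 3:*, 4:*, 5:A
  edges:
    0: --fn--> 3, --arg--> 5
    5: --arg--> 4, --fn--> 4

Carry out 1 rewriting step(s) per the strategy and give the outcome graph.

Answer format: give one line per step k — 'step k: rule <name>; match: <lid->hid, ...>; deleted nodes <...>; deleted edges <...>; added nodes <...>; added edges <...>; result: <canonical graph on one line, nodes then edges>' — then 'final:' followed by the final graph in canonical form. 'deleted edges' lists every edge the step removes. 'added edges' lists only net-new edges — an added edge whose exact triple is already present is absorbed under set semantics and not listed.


step 1: rule r2; match: 0->18, 1->16, 2->13, 3->15, 4->17; deleted nodes 13, 16; deleted edges (16,13,fn); (16,15,arg); (18,16,fn); added nodes 19; added edges (18,19,fn); (19,15,fn); (19,17,arg); result: nodes: 0:D, 5:O, 7:A, 9:T, 10:A, 11:A, 15:W, 17:D, 18:A, 19:A edges: (7,0,fn); (7,5,arg); (10,7,fn); (10,9,arg); (11,7,arg); (11,7,fn); (18,17,arg); (18,19,fn); (19,15,fn); (19,17,arg)
final:
nodes: 0:D, 5:O, 7:A, 9:T, 10:A, 11:A, 15:W, 17:D, 18:A, 19:A
edges: (7,0,fn); (7,5,arg); (10,7,fn); (10,9,arg); (11,7,arg); (11,7,fn); (18,17,arg); (18,19,fn); (19,15,fn); (19,17,arg)
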